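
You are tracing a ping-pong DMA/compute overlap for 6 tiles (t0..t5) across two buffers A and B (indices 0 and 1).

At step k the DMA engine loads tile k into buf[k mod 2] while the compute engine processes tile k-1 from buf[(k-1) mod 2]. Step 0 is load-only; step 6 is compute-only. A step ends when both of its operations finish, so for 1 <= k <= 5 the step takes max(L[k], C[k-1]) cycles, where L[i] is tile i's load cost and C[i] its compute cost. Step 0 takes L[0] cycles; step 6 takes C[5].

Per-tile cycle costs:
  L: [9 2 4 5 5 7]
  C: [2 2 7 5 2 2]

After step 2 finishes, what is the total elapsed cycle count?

end_cycle[2] = 15

[0] DMA t0→A (9c) ∥ CU idle ⇒ 9c, clock 9
[1] DMA t1→B (2c) ∥ CU A:t0 (2c) ⇒ 2c, clock 11
[2] DMA t2→A (4c) ∥ CU B:t1 (2c) ⇒ 4c, clock 15
[3] DMA t3→B (5c) ∥ CU A:t2 (7c) ⇒ 7c, clock 22
[4] DMA t4→A (5c) ∥ CU B:t3 (5c) ⇒ 5c, clock 27
[5] DMA t5→B (7c) ∥ CU A:t4 (2c) ⇒ 7c, clock 34
[6] DMA idle ∥ CU B:t5 (2c) ⇒ 2c, clock 36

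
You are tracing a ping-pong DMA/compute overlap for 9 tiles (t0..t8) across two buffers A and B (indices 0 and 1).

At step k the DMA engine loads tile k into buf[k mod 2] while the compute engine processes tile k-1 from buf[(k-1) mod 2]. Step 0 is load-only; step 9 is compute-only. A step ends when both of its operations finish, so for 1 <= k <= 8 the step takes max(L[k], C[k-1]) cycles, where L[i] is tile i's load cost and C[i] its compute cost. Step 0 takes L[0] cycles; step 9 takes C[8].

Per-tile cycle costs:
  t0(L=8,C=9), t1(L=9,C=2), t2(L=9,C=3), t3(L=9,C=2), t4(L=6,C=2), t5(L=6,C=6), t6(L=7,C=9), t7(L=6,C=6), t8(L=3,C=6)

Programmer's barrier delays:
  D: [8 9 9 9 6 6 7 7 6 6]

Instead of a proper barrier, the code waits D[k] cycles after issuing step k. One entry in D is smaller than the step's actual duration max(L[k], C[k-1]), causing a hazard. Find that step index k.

k=0 barrier L[0]=8→8c, D[0]=8 ok
k=1 barrier max(L[1]=9,C[0]=9)→9c, D[1]=9 ok
k=2 barrier max(L[2]=9,C[1]=2)→9c, D[2]=9 ok
k=3 barrier max(L[3]=9,C[2]=3)→9c, D[3]=9 ok
k=4 barrier max(L[4]=6,C[3]=2)→6c, D[4]=6 ok
k=5 barrier max(L[5]=6,C[4]=2)→6c, D[5]=6 ok
k=6 barrier max(L[6]=7,C[5]=6)→7c, D[6]=7 ok
k=7 barrier max(L[7]=6,C[6]=9)→9c, D[7]=7 SHORT
k=8 barrier max(L[8]=3,C[7]=6)→6c, D[8]=6 ok
k=9 barrier C[8]=6→6c, D[9]=6 ok

hazard at step 7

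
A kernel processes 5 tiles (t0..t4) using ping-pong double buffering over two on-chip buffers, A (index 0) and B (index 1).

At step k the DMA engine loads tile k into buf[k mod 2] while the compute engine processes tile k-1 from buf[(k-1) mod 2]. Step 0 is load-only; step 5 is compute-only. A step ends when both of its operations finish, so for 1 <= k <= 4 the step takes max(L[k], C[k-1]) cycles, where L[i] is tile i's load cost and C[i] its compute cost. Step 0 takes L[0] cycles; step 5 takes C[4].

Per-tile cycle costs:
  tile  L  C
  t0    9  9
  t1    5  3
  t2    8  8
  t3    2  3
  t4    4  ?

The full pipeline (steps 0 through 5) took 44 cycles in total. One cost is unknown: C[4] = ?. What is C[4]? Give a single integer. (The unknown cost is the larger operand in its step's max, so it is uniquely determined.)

step 0 = dur = L[0]=9 = 9
step 1 = dur = max(L[1]=5, C[0]=9) = 9
step 2 = dur = max(L[2]=8, C[1]=3) = 8
step 3 = dur = max(L[3]=2, C[2]=8) = 8
step 4 = dur = max(L[4]=4, C[3]=3) = 4
step 5 = dur = C[4]=? = C[4]  (unknown; binding)
sum of known step durations = 38
dur[5] = total - known = 44 - 38 = 6
C[4] is the binding max in step 5, so C[4] = dur[5] = 6

C[4] = 6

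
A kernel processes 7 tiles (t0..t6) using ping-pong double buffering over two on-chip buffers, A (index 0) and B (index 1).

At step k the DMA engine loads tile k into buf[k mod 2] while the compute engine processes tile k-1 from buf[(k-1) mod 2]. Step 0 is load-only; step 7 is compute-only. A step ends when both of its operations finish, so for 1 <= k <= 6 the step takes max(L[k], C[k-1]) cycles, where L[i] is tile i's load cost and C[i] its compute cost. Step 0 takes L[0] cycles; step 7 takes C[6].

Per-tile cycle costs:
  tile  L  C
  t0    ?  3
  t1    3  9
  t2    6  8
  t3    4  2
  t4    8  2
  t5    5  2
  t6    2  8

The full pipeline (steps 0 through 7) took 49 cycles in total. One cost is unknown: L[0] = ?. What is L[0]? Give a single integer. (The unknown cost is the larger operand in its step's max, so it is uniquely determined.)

L[0] = 6

step 0 = dur = L[0]=? = L[0]  (unknown; binding)
step 1 = dur = max(L[1]=3, C[0]=3) = 3
step 2 = dur = max(L[2]=6, C[1]=9) = 9
step 3 = dur = max(L[3]=4, C[2]=8) = 8
step 4 = dur = max(L[4]=8, C[3]=2) = 8
step 5 = dur = max(L[5]=5, C[4]=2) = 5
step 6 = dur = max(L[6]=2, C[5]=2) = 2
step 7 = dur = C[6]=8 = 8
sum of known step durations = 43
dur[0] = total - known = 49 - 43 = 6
L[0] is the binding max in step 0, so L[0] = dur[0] = 6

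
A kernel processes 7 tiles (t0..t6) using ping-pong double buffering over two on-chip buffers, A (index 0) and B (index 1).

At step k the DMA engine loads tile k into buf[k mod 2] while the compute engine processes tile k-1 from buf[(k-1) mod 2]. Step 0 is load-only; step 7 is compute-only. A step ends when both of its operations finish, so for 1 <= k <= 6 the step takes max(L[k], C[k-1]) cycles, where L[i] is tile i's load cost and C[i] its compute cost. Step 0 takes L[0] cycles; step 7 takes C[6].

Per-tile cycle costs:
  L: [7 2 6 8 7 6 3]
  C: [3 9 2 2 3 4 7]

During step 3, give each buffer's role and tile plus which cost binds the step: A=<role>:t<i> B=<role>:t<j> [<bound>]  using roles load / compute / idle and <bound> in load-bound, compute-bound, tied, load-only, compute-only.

k=0 load=t0/7c comp=- wait=7 total=7
k=1 load=t1/2c comp=t0/3c wait=3 total=10
k=2 load=t2/6c comp=t1/9c wait=9 total=19
k=3 load=t3/8c comp=t2/2c wait=8 total=27
k=4 load=t4/7c comp=t3/2c wait=7 total=34
k=5 load=t5/6c comp=t4/3c wait=6 total=40
k=6 load=t6/3c comp=t5/4c wait=4 total=44
k=7 load=- comp=t6/7c wait=7 total=51

step 3: A=compute:t2 B=load:t3 [load-bound]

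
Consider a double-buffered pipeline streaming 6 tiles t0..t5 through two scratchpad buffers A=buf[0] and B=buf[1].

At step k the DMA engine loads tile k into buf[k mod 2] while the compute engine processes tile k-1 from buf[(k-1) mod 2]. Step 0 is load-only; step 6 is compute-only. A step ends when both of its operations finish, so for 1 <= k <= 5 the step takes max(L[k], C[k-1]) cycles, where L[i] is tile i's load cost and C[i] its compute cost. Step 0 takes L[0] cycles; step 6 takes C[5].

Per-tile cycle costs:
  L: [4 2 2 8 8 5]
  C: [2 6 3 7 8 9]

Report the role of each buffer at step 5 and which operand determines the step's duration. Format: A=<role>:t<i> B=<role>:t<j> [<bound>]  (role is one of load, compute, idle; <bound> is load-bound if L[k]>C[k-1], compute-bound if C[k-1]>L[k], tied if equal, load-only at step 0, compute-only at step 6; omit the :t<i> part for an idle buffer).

  0. 4=4c; end=4; A:t0 B:-
  1. max(2,2)=2c; end=6; A:t0 B:t1
  2. max(2,6)=6c; end=12; A:t2 B:t1
  3. max(8,3)=8c; end=20; A:t2 B:t3
  4. max(8,7)=8c; end=28; A:t4 B:t3
  5. max(5,8)=8c; end=36; A:t4 B:t5
  6. 9=9c; end=45; A:t4 B:t5

step 5: A=compute:t4 B=load:t5 [compute-bound]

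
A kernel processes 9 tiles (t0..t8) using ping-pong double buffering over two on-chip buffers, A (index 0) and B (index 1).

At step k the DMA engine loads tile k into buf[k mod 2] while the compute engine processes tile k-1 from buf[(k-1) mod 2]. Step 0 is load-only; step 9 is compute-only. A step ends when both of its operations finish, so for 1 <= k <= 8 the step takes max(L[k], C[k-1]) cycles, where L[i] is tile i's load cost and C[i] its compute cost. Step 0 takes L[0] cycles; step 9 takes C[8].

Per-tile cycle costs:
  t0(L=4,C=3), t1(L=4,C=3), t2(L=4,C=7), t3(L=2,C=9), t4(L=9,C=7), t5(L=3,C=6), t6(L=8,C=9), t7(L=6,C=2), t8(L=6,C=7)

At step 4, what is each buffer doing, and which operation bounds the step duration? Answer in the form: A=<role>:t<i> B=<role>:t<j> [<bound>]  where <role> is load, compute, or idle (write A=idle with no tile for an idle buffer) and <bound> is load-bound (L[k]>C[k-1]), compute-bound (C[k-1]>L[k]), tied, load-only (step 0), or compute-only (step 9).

step 4: A=load:t4 B=compute:t3 [tied]

k=0 load=t0/4c comp=- wait=4 total=4
k=1 load=t1/4c comp=t0/3c wait=4 total=8
k=2 load=t2/4c comp=t1/3c wait=4 total=12
k=3 load=t3/2c comp=t2/7c wait=7 total=19
k=4 load=t4/9c comp=t3/9c wait=9 total=28
k=5 load=t5/3c comp=t4/7c wait=7 total=35
k=6 load=t6/8c comp=t5/6c wait=8 total=43
k=7 load=t7/6c comp=t6/9c wait=9 total=52
k=8 load=t8/6c comp=t7/2c wait=6 total=58
k=9 load=- comp=t8/7c wait=7 total=65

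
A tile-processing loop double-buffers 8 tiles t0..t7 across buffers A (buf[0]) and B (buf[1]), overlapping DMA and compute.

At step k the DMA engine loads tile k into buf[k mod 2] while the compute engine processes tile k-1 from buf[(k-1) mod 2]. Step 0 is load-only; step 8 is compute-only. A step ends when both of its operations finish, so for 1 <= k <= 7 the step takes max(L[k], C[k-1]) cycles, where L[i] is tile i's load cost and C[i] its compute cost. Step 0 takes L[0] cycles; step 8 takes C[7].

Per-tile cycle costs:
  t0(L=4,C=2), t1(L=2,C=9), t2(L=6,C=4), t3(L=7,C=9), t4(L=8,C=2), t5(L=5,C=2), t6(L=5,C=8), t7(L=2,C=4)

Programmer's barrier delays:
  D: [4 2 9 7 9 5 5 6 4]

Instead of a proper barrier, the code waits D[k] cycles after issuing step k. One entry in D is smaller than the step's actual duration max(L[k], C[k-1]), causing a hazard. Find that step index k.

hazard at step 7

step 0: need L[0]=4 = 4; D[0]=4 ok
step 1: need max(L[1]=2,C[0]=2) = 2; D[1]=2 ok
step 2: need max(L[2]=6,C[1]=9) = 9; D[2]=9 ok
step 3: need max(L[3]=7,C[2]=4) = 7; D[3]=7 ok
step 4: need max(L[4]=8,C[3]=9) = 9; D[4]=9 ok
step 5: need max(L[5]=5,C[4]=2) = 5; D[5]=5 ok
step 6: need max(L[6]=5,C[5]=2) = 5; D[6]=5 ok
step 7: need max(L[7]=2,C[6]=8) = 8; D[7]=6 SHORT
step 8: need C[7]=4 = 4; D[8]=4 ok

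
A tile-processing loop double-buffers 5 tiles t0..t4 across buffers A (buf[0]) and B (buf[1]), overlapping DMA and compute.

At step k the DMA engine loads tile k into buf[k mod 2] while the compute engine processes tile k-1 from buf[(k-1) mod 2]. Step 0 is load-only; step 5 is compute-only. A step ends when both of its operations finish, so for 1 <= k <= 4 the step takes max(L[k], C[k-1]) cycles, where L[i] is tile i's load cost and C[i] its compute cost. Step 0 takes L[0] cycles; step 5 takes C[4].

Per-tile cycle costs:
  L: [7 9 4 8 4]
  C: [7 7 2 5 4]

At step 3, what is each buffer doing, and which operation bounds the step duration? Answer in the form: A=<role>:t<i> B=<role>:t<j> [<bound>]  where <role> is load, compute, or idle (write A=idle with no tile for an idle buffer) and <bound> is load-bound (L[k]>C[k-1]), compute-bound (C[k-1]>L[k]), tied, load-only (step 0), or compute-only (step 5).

  0. 7=7c; end=7; A:t0 B:-
  1. max(9,7)=9c; end=16; A:t0 B:t1
  2. max(4,7)=7c; end=23; A:t2 B:t1
  3. max(8,2)=8c; end=31; A:t2 B:t3
  4. max(4,5)=5c; end=36; A:t4 B:t3
  5. 4=4c; end=40; A:t4 B:t3

step 3: A=compute:t2 B=load:t3 [load-bound]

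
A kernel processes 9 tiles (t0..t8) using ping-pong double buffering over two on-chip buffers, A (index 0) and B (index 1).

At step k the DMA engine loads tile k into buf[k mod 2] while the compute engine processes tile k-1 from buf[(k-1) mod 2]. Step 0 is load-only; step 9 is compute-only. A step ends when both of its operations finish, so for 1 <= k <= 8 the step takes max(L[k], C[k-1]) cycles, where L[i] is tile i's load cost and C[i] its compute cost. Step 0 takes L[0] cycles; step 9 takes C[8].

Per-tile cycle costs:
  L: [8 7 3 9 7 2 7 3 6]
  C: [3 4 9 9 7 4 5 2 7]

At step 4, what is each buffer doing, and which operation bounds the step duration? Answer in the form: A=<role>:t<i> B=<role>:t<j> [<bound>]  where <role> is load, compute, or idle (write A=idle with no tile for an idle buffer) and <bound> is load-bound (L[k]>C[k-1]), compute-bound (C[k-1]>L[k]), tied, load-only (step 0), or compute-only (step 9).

k=0 load=t0/8c comp=- wait=8 total=8
k=1 load=t1/7c comp=t0/3c wait=7 total=15
k=2 load=t2/3c comp=t1/4c wait=4 total=19
k=3 load=t3/9c comp=t2/9c wait=9 total=28
k=4 load=t4/7c comp=t3/9c wait=9 total=37
k=5 load=t5/2c comp=t4/7c wait=7 total=44
k=6 load=t6/7c comp=t5/4c wait=7 total=51
k=7 load=t7/3c comp=t6/5c wait=5 total=56
k=8 load=t8/6c comp=t7/2c wait=6 total=62
k=9 load=- comp=t8/7c wait=7 total=69

step 4: A=load:t4 B=compute:t3 [compute-bound]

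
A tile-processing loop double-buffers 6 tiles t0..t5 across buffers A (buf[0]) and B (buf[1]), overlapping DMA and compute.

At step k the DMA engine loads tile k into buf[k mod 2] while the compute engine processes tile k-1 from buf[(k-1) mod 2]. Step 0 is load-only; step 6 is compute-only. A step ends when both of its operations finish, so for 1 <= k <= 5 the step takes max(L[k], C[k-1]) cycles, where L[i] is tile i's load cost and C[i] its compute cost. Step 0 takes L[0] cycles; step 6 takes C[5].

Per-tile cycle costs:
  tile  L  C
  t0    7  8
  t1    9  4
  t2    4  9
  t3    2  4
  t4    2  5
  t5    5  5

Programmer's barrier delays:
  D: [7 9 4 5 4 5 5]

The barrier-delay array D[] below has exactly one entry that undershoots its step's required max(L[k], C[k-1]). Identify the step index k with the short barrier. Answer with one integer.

k=0 barrier L[0]=7→7c, D[0]=7 ok
k=1 barrier max(L[1]=9,C[0]=8)→9c, D[1]=9 ok
k=2 barrier max(L[2]=4,C[1]=4)→4c, D[2]=4 ok
k=3 barrier max(L[3]=2,C[2]=9)→9c, D[3]=5 SHORT
k=4 barrier max(L[4]=2,C[3]=4)→4c, D[4]=4 ok
k=5 barrier max(L[5]=5,C[4]=5)→5c, D[5]=5 ok
k=6 barrier C[5]=5→5c, D[6]=5 ok

hazard at step 3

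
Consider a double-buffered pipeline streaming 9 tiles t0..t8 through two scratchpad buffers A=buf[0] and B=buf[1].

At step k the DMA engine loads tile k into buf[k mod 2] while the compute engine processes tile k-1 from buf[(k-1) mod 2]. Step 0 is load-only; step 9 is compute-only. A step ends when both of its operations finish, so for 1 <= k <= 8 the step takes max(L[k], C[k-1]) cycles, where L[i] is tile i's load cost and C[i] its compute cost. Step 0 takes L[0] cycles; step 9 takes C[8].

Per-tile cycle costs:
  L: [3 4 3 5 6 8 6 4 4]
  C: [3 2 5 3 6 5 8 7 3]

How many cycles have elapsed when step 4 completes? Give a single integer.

end_cycle[4] = 21

[0] DMA t0→A (3c) ∥ CU idle ⇒ 3c, clock 3
[1] DMA t1→B (4c) ∥ CU A:t0 (3c) ⇒ 4c, clock 7
[2] DMA t2→A (3c) ∥ CU B:t1 (2c) ⇒ 3c, clock 10
[3] DMA t3→B (5c) ∥ CU A:t2 (5c) ⇒ 5c, clock 15
[4] DMA t4→A (6c) ∥ CU B:t3 (3c) ⇒ 6c, clock 21
[5] DMA t5→B (8c) ∥ CU A:t4 (6c) ⇒ 8c, clock 29
[6] DMA t6→A (6c) ∥ CU B:t5 (5c) ⇒ 6c, clock 35
[7] DMA t7→B (4c) ∥ CU A:t6 (8c) ⇒ 8c, clock 43
[8] DMA t8→A (4c) ∥ CU B:t7 (7c) ⇒ 7c, clock 50
[9] DMA idle ∥ CU A:t8 (3c) ⇒ 3c, clock 53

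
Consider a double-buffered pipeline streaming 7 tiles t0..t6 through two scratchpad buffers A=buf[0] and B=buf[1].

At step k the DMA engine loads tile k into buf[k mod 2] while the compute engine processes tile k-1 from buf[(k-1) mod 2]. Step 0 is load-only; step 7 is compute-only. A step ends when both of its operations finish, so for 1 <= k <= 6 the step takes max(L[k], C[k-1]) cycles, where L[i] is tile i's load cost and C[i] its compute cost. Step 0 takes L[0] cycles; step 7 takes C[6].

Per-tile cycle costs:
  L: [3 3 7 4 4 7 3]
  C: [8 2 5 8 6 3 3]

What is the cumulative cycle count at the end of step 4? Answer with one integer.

end_cycle[4] = 31

step 0: L[0]=3 → dur=3, Σ=3 | A=load:t0 B=idle [load-only]
step 1: L[1]=3 C[0]=8 → dur=8, Σ=11 | A=compute:t0 B=load:t1 [compute-bound]
step 2: L[2]=7 C[1]=2 → dur=7, Σ=18 | A=load:t2 B=compute:t1 [load-bound]
step 3: L[3]=4 C[2]=5 → dur=5, Σ=23 | A=compute:t2 B=load:t3 [compute-bound]
step 4: L[4]=4 C[3]=8 → dur=8, Σ=31 | A=load:t4 B=compute:t3 [compute-bound]
step 5: L[5]=7 C[4]=6 → dur=7, Σ=38 | A=compute:t4 B=load:t5 [load-bound]
step 6: L[6]=3 C[5]=3 → dur=3, Σ=41 | A=load:t6 B=compute:t5 [tied]
step 7: C[6]=3 → dur=3, Σ=44 | A=compute:t6 B=idle [compute-only]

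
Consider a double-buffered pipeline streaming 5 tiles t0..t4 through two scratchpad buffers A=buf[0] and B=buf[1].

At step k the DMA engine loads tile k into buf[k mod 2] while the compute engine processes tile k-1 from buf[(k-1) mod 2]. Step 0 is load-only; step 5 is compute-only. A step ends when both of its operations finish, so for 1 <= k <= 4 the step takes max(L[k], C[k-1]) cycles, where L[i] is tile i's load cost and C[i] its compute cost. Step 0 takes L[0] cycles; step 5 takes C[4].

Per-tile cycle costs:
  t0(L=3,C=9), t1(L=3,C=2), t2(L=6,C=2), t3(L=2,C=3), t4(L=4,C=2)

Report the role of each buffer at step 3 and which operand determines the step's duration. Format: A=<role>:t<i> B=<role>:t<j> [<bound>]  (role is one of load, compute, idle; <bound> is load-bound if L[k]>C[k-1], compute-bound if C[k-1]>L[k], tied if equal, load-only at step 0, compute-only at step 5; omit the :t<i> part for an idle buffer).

step 3: A=compute:t2 B=load:t3 [tied]

k=0 load=t0/3c comp=- wait=3 total=3
k=1 load=t1/3c comp=t0/9c wait=9 total=12
k=2 load=t2/6c comp=t1/2c wait=6 total=18
k=3 load=t3/2c comp=t2/2c wait=2 total=20
k=4 load=t4/4c comp=t3/3c wait=4 total=24
k=5 load=- comp=t4/2c wait=2 total=26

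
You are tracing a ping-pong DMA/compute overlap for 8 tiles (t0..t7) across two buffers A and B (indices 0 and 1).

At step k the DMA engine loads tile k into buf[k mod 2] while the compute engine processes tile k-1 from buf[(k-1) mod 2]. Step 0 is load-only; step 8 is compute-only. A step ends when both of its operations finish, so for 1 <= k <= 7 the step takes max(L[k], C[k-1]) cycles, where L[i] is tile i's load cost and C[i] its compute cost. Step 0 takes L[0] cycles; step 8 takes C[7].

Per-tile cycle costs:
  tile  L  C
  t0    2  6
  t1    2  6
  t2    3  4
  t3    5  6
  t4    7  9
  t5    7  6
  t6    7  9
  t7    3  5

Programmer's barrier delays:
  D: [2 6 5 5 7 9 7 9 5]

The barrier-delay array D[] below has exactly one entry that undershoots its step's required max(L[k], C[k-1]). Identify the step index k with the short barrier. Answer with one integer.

step 0: need L[0]=2 = 2; D[0]=2 ok
step 1: need max(L[1]=2,C[0]=6) = 6; D[1]=6 ok
step 2: need max(L[2]=3,C[1]=6) = 6; D[2]=5 SHORT
step 3: need max(L[3]=5,C[2]=4) = 5; D[3]=5 ok
step 4: need max(L[4]=7,C[3]=6) = 7; D[4]=7 ok
step 5: need max(L[5]=7,C[4]=9) = 9; D[5]=9 ok
step 6: need max(L[6]=7,C[5]=6) = 7; D[6]=7 ok
step 7: need max(L[7]=3,C[6]=9) = 9; D[7]=9 ok
step 8: need C[7]=5 = 5; D[8]=5 ok

hazard at step 2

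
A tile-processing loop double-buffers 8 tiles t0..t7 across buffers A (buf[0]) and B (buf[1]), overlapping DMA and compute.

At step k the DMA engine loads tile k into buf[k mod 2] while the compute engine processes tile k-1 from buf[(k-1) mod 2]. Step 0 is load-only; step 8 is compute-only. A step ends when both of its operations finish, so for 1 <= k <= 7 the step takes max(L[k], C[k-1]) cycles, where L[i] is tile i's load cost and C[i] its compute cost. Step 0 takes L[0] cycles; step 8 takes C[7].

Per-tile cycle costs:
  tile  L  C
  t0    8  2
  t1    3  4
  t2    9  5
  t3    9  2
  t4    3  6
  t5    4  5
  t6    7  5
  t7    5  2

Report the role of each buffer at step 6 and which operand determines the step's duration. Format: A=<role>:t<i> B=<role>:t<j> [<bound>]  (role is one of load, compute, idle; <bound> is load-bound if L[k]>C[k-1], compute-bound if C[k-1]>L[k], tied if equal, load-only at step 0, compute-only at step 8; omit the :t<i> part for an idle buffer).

step 6: A=load:t6 B=compute:t5 [load-bound]

  0. 8=8c; end=8; A:t0 B:-
  1. max(3,2)=3c; end=11; A:t0 B:t1
  2. max(9,4)=9c; end=20; A:t2 B:t1
  3. max(9,5)=9c; end=29; A:t2 B:t3
  4. max(3,2)=3c; end=32; A:t4 B:t3
  5. max(4,6)=6c; end=38; A:t4 B:t5
  6. max(7,5)=7c; end=45; A:t6 B:t5
  7. max(5,5)=5c; end=50; A:t6 B:t7
  8. 2=2c; end=52; A:t6 B:t7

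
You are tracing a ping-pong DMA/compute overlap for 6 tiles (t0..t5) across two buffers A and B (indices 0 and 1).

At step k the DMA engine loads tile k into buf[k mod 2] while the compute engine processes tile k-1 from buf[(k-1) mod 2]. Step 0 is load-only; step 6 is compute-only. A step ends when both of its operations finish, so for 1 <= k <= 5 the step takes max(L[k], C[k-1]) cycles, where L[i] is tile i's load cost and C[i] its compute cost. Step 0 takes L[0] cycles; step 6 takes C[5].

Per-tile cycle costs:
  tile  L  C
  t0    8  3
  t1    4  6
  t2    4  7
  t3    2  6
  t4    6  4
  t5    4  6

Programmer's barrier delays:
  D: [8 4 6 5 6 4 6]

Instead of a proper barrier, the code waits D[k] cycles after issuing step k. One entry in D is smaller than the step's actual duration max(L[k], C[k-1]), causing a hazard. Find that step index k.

hazard at step 3

step 0: need L[0]=8 = 8; D[0]=8 ok
step 1: need max(L[1]=4,C[0]=3) = 4; D[1]=4 ok
step 2: need max(L[2]=4,C[1]=6) = 6; D[2]=6 ok
step 3: need max(L[3]=2,C[2]=7) = 7; D[3]=5 SHORT
step 4: need max(L[4]=6,C[3]=6) = 6; D[4]=6 ok
step 5: need max(L[5]=4,C[4]=4) = 4; D[5]=4 ok
step 6: need C[5]=6 = 6; D[6]=6 ok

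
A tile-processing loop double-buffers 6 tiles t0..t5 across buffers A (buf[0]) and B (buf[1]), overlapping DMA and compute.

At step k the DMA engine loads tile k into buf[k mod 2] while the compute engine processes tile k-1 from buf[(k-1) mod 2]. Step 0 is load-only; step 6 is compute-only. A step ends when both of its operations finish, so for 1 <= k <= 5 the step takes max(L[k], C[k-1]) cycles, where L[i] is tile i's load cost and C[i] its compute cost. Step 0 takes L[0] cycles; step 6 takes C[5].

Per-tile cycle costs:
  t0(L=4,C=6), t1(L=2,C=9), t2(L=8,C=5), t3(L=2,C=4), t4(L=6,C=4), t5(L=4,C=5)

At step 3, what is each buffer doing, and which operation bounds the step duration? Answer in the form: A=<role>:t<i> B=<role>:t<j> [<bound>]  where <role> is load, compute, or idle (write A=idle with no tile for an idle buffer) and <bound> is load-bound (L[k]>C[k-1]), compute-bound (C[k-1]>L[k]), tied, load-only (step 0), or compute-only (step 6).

step 0: L[0]=4 → dur=4, Σ=4 | A=load:t0 B=idle [load-only]
step 1: L[1]=2 C[0]=6 → dur=6, Σ=10 | A=compute:t0 B=load:t1 [compute-bound]
step 2: L[2]=8 C[1]=9 → dur=9, Σ=19 | A=load:t2 B=compute:t1 [compute-bound]
step 3: L[3]=2 C[2]=5 → dur=5, Σ=24 | A=compute:t2 B=load:t3 [compute-bound]
step 4: L[4]=6 C[3]=4 → dur=6, Σ=30 | A=load:t4 B=compute:t3 [load-bound]
step 5: L[5]=4 C[4]=4 → dur=4, Σ=34 | A=compute:t4 B=load:t5 [tied]
step 6: C[5]=5 → dur=5, Σ=39 | A=idle B=compute:t5 [compute-only]

step 3: A=compute:t2 B=load:t3 [compute-bound]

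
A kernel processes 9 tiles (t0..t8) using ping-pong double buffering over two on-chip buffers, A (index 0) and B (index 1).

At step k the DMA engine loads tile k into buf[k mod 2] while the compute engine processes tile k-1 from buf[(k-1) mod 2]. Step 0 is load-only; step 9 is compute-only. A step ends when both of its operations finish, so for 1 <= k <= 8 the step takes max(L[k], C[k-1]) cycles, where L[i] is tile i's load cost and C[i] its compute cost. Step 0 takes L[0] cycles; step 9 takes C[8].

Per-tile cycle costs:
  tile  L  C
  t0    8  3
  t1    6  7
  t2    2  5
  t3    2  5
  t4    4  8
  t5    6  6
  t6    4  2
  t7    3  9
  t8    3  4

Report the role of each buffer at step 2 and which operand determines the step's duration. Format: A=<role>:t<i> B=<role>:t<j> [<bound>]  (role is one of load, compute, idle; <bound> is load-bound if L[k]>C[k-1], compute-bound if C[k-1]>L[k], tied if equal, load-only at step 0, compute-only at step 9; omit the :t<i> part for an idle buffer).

step 2: A=load:t2 B=compute:t1 [compute-bound]

[0] DMA t0→A (8c) ∥ CU idle ⇒ 8c, clock 8
[1] DMA t1→B (6c) ∥ CU A:t0 (3c) ⇒ 6c, clock 14
[2] DMA t2→A (2c) ∥ CU B:t1 (7c) ⇒ 7c, clock 21
[3] DMA t3→B (2c) ∥ CU A:t2 (5c) ⇒ 5c, clock 26
[4] DMA t4→A (4c) ∥ CU B:t3 (5c) ⇒ 5c, clock 31
[5] DMA t5→B (6c) ∥ CU A:t4 (8c) ⇒ 8c, clock 39
[6] DMA t6→A (4c) ∥ CU B:t5 (6c) ⇒ 6c, clock 45
[7] DMA t7→B (3c) ∥ CU A:t6 (2c) ⇒ 3c, clock 48
[8] DMA t8→A (3c) ∥ CU B:t7 (9c) ⇒ 9c, clock 57
[9] DMA idle ∥ CU A:t8 (4c) ⇒ 4c, clock 61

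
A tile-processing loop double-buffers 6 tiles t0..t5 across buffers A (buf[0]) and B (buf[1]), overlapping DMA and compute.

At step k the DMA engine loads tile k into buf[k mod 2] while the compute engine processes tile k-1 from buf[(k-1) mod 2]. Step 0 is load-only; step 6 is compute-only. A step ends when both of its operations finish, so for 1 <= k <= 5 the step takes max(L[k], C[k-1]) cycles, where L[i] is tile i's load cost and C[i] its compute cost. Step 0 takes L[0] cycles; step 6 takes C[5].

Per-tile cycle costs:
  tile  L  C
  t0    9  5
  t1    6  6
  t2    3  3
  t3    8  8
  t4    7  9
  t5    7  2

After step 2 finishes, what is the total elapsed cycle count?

end_cycle[2] = 21

step 0: L[0]=9 → dur=9, Σ=9 | A=load:t0 B=idle [load-only]
step 1: L[1]=6 C[0]=5 → dur=6, Σ=15 | A=compute:t0 B=load:t1 [load-bound]
step 2: L[2]=3 C[1]=6 → dur=6, Σ=21 | A=load:t2 B=compute:t1 [compute-bound]
step 3: L[3]=8 C[2]=3 → dur=8, Σ=29 | A=compute:t2 B=load:t3 [load-bound]
step 4: L[4]=7 C[3]=8 → dur=8, Σ=37 | A=load:t4 B=compute:t3 [compute-bound]
step 5: L[5]=7 C[4]=9 → dur=9, Σ=46 | A=compute:t4 B=load:t5 [compute-bound]
step 6: C[5]=2 → dur=2, Σ=48 | A=idle B=compute:t5 [compute-only]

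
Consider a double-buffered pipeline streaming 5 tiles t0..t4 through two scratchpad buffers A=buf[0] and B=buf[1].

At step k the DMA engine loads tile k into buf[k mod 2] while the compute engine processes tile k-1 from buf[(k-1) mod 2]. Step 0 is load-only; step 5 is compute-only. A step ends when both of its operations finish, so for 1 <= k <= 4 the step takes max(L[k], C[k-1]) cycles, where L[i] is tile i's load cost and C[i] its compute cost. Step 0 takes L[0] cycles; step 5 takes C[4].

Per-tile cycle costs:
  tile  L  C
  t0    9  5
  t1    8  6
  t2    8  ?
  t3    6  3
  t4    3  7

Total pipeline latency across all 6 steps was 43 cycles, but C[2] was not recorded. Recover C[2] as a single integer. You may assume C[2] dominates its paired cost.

C[2] = 8

step 0 → dur = L[0]=9 = 9
step 1 → dur = max(L[1]=8, C[0]=5) = 8
step 2 → dur = max(L[2]=8, C[1]=6) = 8
step 3 → dur = max(L[3]=6, C[2]=?) = C[2]  (unknown; binding)
step 4 → dur = max(L[4]=3, C[3]=3) = 3
step 5 → dur = C[4]=7 = 7
sum of known step durations = 35
dur[3] = total - known = 43 - 35 = 8
C[2] is the binding max in step 3, so C[2] = dur[3] = 8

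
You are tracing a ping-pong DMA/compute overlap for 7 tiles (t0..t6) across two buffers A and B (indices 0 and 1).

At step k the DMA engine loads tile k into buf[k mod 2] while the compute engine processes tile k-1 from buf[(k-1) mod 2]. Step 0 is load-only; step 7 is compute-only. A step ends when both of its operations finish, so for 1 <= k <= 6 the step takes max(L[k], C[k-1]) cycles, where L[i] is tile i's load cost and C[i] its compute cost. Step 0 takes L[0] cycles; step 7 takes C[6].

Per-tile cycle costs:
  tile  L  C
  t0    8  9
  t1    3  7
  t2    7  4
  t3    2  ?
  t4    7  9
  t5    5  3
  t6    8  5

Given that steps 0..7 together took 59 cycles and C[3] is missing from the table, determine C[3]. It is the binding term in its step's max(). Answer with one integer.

C[3] = 9

step 0: dur = L[0]=8 = 8
step 1: dur = max(L[1]=3, C[0]=9) = 9
step 2: dur = max(L[2]=7, C[1]=7) = 7
step 3: dur = max(L[3]=2, C[2]=4) = 4
step 4: dur = max(L[4]=7, C[3]=?) = C[3]  (unknown; binding)
step 5: dur = max(L[5]=5, C[4]=9) = 9
step 6: dur = max(L[6]=8, C[5]=3) = 8
step 7: dur = C[6]=5 = 5
sum of known step durations = 50
dur[4] = total - known = 59 - 50 = 9
C[3] is the binding max in step 4, so C[3] = dur[4] = 9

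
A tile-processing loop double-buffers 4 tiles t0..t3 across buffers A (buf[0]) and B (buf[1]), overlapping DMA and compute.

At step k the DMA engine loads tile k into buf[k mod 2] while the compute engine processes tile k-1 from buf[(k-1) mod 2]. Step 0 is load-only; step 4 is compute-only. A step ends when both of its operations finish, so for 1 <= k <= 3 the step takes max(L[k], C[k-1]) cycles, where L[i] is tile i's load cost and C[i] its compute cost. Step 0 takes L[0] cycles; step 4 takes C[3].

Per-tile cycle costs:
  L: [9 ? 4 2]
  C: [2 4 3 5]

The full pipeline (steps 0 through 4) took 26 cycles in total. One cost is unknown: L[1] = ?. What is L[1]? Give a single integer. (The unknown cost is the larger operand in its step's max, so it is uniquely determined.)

L[1] = 5

step 0 = dur = L[0]=9 = 9
step 1 = dur = max(L[1]=?, C[0]=2) = L[1]  (unknown; binding)
step 2 = dur = max(L[2]=4, C[1]=4) = 4
step 3 = dur = max(L[3]=2, C[2]=3) = 3
step 4 = dur = C[3]=5 = 5
sum of known step durations = 21
dur[1] = total - known = 26 - 21 = 5
L[1] is the binding max in step 1, so L[1] = dur[1] = 5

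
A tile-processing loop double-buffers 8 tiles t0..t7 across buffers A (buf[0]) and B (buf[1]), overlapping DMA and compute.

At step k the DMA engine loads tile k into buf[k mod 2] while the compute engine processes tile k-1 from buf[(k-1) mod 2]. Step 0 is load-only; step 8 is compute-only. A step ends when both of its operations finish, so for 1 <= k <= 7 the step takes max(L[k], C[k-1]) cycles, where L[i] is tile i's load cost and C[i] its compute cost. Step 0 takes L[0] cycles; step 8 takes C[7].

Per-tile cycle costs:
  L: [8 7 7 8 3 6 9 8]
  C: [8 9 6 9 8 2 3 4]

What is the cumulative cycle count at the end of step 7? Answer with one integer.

step 0: L[0]=8 → dur=8, Σ=8 | A=load:t0 B=idle [load-only]
step 1: L[1]=7 C[0]=8 → dur=8, Σ=16 | A=compute:t0 B=load:t1 [compute-bound]
step 2: L[2]=7 C[1]=9 → dur=9, Σ=25 | A=load:t2 B=compute:t1 [compute-bound]
step 3: L[3]=8 C[2]=6 → dur=8, Σ=33 | A=compute:t2 B=load:t3 [load-bound]
step 4: L[4]=3 C[3]=9 → dur=9, Σ=42 | A=load:t4 B=compute:t3 [compute-bound]
step 5: L[5]=6 C[4]=8 → dur=8, Σ=50 | A=compute:t4 B=load:t5 [compute-bound]
step 6: L[6]=9 C[5]=2 → dur=9, Σ=59 | A=load:t6 B=compute:t5 [load-bound]
step 7: L[7]=8 C[6]=3 → dur=8, Σ=67 | A=compute:t6 B=load:t7 [load-bound]
step 8: C[7]=4 → dur=4, Σ=71 | A=idle B=compute:t7 [compute-only]

end_cycle[7] = 67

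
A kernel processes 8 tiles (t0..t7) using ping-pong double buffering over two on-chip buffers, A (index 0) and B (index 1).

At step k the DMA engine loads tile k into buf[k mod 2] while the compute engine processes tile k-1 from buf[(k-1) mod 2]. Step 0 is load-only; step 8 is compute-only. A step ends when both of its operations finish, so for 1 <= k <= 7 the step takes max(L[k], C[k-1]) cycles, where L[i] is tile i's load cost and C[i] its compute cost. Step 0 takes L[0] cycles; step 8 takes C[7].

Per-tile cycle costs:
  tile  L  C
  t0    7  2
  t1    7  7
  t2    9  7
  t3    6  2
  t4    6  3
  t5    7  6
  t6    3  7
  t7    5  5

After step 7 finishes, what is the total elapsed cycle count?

end_cycle[7] = 56

  0. 7=7c; end=7; A:t0 B:-
  1. max(7,2)=7c; end=14; A:t0 B:t1
  2. max(9,7)=9c; end=23; A:t2 B:t1
  3. max(6,7)=7c; end=30; A:t2 B:t3
  4. max(6,2)=6c; end=36; A:t4 B:t3
  5. max(7,3)=7c; end=43; A:t4 B:t5
  6. max(3,6)=6c; end=49; A:t6 B:t5
  7. max(5,7)=7c; end=56; A:t6 B:t7
  8. 5=5c; end=61; A:t6 B:t7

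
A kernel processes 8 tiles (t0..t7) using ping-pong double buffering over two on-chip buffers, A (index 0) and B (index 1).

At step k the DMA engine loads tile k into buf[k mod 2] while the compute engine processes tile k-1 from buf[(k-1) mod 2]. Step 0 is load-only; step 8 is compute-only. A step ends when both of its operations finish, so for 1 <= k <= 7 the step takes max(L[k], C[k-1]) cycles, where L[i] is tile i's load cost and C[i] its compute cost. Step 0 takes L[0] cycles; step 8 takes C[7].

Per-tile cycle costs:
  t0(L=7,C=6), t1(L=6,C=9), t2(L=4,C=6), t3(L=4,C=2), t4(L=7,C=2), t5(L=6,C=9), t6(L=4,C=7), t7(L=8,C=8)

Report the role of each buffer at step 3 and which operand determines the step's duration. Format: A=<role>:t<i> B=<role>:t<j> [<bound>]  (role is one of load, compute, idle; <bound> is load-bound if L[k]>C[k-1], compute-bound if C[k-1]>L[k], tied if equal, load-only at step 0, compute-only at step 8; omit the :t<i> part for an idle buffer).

step 3: A=compute:t2 B=load:t3 [compute-bound]

[0] DMA t0→A (7c) ∥ CU idle ⇒ 7c, clock 7
[1] DMA t1→B (6c) ∥ CU A:t0 (6c) ⇒ 6c, clock 13
[2] DMA t2→A (4c) ∥ CU B:t1 (9c) ⇒ 9c, clock 22
[3] DMA t3→B (4c) ∥ CU A:t2 (6c) ⇒ 6c, clock 28
[4] DMA t4→A (7c) ∥ CU B:t3 (2c) ⇒ 7c, clock 35
[5] DMA t5→B (6c) ∥ CU A:t4 (2c) ⇒ 6c, clock 41
[6] DMA t6→A (4c) ∥ CU B:t5 (9c) ⇒ 9c, clock 50
[7] DMA t7→B (8c) ∥ CU A:t6 (7c) ⇒ 8c, clock 58
[8] DMA idle ∥ CU B:t7 (8c) ⇒ 8c, clock 66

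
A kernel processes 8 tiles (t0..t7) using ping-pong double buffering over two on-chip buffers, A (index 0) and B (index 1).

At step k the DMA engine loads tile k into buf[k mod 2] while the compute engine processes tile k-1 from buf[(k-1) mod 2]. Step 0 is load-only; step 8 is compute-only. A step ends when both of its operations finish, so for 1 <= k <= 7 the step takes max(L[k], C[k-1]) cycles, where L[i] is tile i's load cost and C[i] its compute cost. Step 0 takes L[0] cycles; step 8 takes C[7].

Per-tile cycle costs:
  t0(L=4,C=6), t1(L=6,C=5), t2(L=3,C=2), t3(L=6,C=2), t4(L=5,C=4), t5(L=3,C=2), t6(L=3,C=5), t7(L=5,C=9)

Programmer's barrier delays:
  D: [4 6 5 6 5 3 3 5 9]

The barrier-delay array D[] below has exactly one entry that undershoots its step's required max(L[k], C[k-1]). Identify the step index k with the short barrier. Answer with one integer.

step 0: need L[0]=4 = 4; D[0]=4 ok
step 1: need max(L[1]=6,C[0]=6) = 6; D[1]=6 ok
step 2: need max(L[2]=3,C[1]=5) = 5; D[2]=5 ok
step 3: need max(L[3]=6,C[2]=2) = 6; D[3]=6 ok
step 4: need max(L[4]=5,C[3]=2) = 5; D[4]=5 ok
step 5: need max(L[5]=3,C[4]=4) = 4; D[5]=3 SHORT
step 6: need max(L[6]=3,C[5]=2) = 3; D[6]=3 ok
step 7: need max(L[7]=5,C[6]=5) = 5; D[7]=5 ok
step 8: need C[7]=9 = 9; D[8]=9 ok

hazard at step 5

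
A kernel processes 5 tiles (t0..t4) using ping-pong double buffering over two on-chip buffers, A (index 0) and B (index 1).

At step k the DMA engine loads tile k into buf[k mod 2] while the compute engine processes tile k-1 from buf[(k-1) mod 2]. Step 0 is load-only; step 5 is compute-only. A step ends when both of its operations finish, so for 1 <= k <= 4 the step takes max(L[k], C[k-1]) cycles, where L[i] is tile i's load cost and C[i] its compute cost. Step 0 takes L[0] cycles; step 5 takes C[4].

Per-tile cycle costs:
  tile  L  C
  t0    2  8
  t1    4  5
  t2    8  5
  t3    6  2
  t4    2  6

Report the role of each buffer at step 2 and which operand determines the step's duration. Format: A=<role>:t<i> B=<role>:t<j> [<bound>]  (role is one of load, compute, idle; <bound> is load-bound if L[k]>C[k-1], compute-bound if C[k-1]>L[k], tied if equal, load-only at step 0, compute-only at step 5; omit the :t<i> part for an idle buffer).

step 0: L[0]=2 → dur=2, Σ=2 | A=load:t0 B=idle [load-only]
step 1: L[1]=4 C[0]=8 → dur=8, Σ=10 | A=compute:t0 B=load:t1 [compute-bound]
step 2: L[2]=8 C[1]=5 → dur=8, Σ=18 | A=load:t2 B=compute:t1 [load-bound]
step 3: L[3]=6 C[2]=5 → dur=6, Σ=24 | A=compute:t2 B=load:t3 [load-bound]
step 4: L[4]=2 C[3]=2 → dur=2, Σ=26 | A=load:t4 B=compute:t3 [tied]
step 5: C[4]=6 → dur=6, Σ=32 | A=compute:t4 B=idle [compute-only]

step 2: A=load:t2 B=compute:t1 [load-bound]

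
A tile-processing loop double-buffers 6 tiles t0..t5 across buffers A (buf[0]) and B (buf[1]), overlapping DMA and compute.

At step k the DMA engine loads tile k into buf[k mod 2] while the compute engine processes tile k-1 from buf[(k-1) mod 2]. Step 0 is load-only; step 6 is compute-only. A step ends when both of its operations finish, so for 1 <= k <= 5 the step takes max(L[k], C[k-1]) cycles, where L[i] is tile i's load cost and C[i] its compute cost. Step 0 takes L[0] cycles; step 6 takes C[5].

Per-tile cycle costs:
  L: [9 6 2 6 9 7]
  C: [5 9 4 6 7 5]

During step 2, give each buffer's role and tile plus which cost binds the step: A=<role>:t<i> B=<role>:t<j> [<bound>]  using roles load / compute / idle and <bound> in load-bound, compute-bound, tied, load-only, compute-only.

step 2: A=load:t2 B=compute:t1 [compute-bound]

k=0 load=t0/9c comp=- wait=9 total=9
k=1 load=t1/6c comp=t0/5c wait=6 total=15
k=2 load=t2/2c comp=t1/9c wait=9 total=24
k=3 load=t3/6c comp=t2/4c wait=6 total=30
k=4 load=t4/9c comp=t3/6c wait=9 total=39
k=5 load=t5/7c comp=t4/7c wait=7 total=46
k=6 load=- comp=t5/5c wait=5 total=51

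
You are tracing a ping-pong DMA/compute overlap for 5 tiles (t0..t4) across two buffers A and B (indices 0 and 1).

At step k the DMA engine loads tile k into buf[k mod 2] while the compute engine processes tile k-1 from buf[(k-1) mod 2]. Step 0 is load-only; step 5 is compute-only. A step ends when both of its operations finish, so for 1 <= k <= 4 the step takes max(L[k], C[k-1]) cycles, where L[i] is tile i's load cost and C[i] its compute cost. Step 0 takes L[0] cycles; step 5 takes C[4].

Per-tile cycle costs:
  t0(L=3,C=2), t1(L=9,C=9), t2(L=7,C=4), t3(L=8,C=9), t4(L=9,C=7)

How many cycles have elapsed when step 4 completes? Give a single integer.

end_cycle[4] = 38

[0] DMA t0→A (3c) ∥ CU idle ⇒ 3c, clock 3
[1] DMA t1→B (9c) ∥ CU A:t0 (2c) ⇒ 9c, clock 12
[2] DMA t2→A (7c) ∥ CU B:t1 (9c) ⇒ 9c, clock 21
[3] DMA t3→B (8c) ∥ CU A:t2 (4c) ⇒ 8c, clock 29
[4] DMA t4→A (9c) ∥ CU B:t3 (9c) ⇒ 9c, clock 38
[5] DMA idle ∥ CU A:t4 (7c) ⇒ 7c, clock 45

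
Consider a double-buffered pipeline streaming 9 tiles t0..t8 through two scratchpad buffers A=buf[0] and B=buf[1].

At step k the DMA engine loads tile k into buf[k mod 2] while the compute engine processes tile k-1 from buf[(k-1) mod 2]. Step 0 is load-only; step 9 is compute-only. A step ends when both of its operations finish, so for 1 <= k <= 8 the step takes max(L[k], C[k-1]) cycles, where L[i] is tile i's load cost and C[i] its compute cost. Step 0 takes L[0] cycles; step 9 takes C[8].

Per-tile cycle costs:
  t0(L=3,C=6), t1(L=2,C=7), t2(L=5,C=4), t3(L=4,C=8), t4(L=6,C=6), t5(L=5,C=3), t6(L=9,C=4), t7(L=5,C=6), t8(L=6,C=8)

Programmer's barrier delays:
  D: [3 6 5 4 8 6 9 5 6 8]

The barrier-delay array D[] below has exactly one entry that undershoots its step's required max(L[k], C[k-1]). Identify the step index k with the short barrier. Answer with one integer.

hazard at step 2

k=0 barrier L[0]=3→3c, D[0]=3 ok
k=1 barrier max(L[1]=2,C[0]=6)→6c, D[1]=6 ok
k=2 barrier max(L[2]=5,C[1]=7)→7c, D[2]=5 SHORT
k=3 barrier max(L[3]=4,C[2]=4)→4c, D[3]=4 ok
k=4 barrier max(L[4]=6,C[3]=8)→8c, D[4]=8 ok
k=5 barrier max(L[5]=5,C[4]=6)→6c, D[5]=6 ok
k=6 barrier max(L[6]=9,C[5]=3)→9c, D[6]=9 ok
k=7 barrier max(L[7]=5,C[6]=4)→5c, D[7]=5 ok
k=8 barrier max(L[8]=6,C[7]=6)→6c, D[8]=6 ok
k=9 barrier C[8]=8→8c, D[9]=8 ok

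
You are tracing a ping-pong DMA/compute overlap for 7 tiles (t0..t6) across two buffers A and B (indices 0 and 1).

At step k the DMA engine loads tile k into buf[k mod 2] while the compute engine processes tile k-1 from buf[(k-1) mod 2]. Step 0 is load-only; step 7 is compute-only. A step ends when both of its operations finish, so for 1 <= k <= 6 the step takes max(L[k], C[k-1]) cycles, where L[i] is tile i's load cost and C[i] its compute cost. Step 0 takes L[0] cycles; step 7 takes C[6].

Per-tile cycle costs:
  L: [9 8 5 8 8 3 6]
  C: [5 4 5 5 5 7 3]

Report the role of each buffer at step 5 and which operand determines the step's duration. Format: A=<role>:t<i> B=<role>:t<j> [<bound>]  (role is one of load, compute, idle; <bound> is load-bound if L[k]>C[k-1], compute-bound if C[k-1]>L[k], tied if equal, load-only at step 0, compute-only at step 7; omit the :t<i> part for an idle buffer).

step 5: A=compute:t4 B=load:t5 [compute-bound]

step 0: L[0]=9 → dur=9, Σ=9 | A=load:t0 B=idle [load-only]
step 1: L[1]=8 C[0]=5 → dur=8, Σ=17 | A=compute:t0 B=load:t1 [load-bound]
step 2: L[2]=5 C[1]=4 → dur=5, Σ=22 | A=load:t2 B=compute:t1 [load-bound]
step 3: L[3]=8 C[2]=5 → dur=8, Σ=30 | A=compute:t2 B=load:t3 [load-bound]
step 4: L[4]=8 C[3]=5 → dur=8, Σ=38 | A=load:t4 B=compute:t3 [load-bound]
step 5: L[5]=3 C[4]=5 → dur=5, Σ=43 | A=compute:t4 B=load:t5 [compute-bound]
step 6: L[6]=6 C[5]=7 → dur=7, Σ=50 | A=load:t6 B=compute:t5 [compute-bound]
step 7: C[6]=3 → dur=3, Σ=53 | A=compute:t6 B=idle [compute-only]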